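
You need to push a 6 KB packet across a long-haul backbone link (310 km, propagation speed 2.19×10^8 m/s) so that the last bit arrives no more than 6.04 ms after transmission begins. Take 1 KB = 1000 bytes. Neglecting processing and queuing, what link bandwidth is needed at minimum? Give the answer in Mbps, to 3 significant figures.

10.4 Mbps

L = 48000 bits.
Propagation delay = 310000 / 219000000 = 1.41553 ms.
Transmission budget = 6.04 − 1.41553 = 4.62447 ms.
R ≥ L / t_tx = 48000 bits / 0.00462447 s = 10.4 Mbps.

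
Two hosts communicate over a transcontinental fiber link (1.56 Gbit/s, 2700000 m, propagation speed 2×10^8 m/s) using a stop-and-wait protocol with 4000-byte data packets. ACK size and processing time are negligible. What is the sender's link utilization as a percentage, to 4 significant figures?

0.07592 %

t_tx = L/R = 32000/1560000000 = 2.05128e-05 s.
t_prop = 2700000/200000000 = 0.0135 s; RTT = 0.027 s.
Cycle = t_tx + RTT = 0.0270205 s.
Utilization = t_tx / cycle = 2.05128e-05/0.0270205 = 0.07592 %.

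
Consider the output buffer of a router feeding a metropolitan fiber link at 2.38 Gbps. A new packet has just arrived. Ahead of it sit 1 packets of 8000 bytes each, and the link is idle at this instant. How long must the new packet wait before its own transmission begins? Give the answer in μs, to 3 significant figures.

26.9 μs

Each queued packet: L/R = 64000/2380000000 = 26.8908 μs.
1 queued → 26.8908 μs.
Queuing delay = 26.9 μs.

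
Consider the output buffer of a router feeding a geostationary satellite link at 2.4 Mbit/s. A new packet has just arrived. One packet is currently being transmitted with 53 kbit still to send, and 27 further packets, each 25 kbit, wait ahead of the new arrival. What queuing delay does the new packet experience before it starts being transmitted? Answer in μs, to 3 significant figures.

303000 μs

Each queued packet: L/R = 25000/2400000 = 10416.7 μs.
27 queued → 281250 μs.
Plus remaining 53000 bits of current packet: 22083.3 μs.
Queuing delay = 303000 μs.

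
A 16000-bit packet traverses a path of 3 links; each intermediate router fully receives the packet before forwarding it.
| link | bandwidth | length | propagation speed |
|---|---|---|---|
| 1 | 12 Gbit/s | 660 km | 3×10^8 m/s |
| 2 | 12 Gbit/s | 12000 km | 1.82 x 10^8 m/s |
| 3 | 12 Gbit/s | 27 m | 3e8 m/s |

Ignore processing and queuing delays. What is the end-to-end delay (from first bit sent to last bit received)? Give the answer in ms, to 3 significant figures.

68.1 ms

Transmission delay per hop = L/R = 16000/12000000000 = 0.00133333 ms; 3 hops → 0.004 ms.
Propagation delays (d/s per hop): 2.2, 65.9341, 9e-05 ms; sum = 68.1342 ms.
End-to-end = 68.1 ms.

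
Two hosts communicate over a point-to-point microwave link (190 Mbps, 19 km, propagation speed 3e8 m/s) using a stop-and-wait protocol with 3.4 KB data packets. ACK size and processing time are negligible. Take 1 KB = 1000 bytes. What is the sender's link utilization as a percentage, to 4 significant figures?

53.06 %

t_tx = L/R = 27200/190000000 = 0.000143158 s.
t_prop = 19000/300000000 = 6.33333e-05 s; RTT = 0.000126667 s.
Cycle = t_tx + RTT = 0.000269825 s.
Utilization = t_tx / cycle = 0.000143158/0.000269825 = 53.06 %.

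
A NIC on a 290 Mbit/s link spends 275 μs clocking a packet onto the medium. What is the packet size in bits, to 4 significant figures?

79750 bits

L = R × t_tx = 290000000 b/s × 0.000275 s = 79750 bits.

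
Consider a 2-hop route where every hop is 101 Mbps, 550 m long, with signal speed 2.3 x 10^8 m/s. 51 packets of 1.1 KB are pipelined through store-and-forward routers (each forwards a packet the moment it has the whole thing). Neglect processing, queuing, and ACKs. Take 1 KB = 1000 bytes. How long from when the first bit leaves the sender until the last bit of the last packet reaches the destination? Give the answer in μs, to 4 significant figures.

4535 μs

Per-hop transmission t_tx = L/R = 8800/101000000 = 87.1287 μs.
Per-hop propagation t_prop = 550/2.3e+08 = 2.3913 μs.
Pipeline fill: first packet needs 2·t_tx to clear all hops; remaining 50 packets each add one t_tx.
Total = (2+51-1)·t_tx + 2·t_prop = 52·87.1287 + 2·2.3913 = 4535 μs.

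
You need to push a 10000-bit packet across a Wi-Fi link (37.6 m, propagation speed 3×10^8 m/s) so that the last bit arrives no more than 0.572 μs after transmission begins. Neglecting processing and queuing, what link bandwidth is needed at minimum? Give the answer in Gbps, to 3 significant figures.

Propagation delay = 37.6 / 300000000 = 0.125333 μs.
Transmission budget = 0.572 − 0.125333 = 0.446667 μs.
R ≥ L / t_tx = 10000 bits / 4.46667e-07 s = 22.4 Gbps.

22.4 Gbps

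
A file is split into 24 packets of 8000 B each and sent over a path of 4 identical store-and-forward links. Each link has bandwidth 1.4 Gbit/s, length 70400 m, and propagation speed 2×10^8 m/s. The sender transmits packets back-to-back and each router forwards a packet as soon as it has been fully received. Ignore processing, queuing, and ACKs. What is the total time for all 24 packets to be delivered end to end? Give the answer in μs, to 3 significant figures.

Per-hop transmission t_tx = L/R = 64000/1400000000 = 45.7143 μs.
Per-hop propagation t_prop = 70400/200000000 = 352 μs.
Pipeline fill: first packet needs 4·t_tx to clear all hops; remaining 23 packets each add one t_tx.
Total = (4+24-1)·t_tx + 4·t_prop = 27·45.7143 + 4·352 = 2640 μs.

2640 μs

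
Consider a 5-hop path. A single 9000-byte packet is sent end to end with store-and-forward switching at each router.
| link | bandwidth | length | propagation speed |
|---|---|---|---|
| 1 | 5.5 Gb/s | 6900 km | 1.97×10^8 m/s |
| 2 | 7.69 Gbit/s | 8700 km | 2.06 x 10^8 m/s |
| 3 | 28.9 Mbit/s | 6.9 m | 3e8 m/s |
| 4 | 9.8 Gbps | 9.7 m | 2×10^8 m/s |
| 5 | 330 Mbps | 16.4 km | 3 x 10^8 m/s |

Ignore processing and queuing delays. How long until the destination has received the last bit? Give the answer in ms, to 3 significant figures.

L = 9000 × 8 = 72000 bits.
Transmission delays (L/R per hop): 0.0130909, 0.00936281, 2.49135, 0.00734694, 0.218182 ms; sum = 2.73933 ms.
Propagation delays (d/s per hop): 35.0254, 42.233, 2.3e-05, 4.85e-05, 0.0546667 ms; sum = 77.3131 ms.
End-to-end = 80.1 ms.

80.1 ms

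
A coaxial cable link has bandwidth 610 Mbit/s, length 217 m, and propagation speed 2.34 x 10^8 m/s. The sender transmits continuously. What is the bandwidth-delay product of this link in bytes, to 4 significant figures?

70.71 bytes

Propagation delay = 217 / 234000000 = 9.2735e-07 s.
BDP = R × t_prop = 610000000 × 9.2735e-07 = 565.684 bits.
In bytes: 565.684/8 = 70.71 bytes.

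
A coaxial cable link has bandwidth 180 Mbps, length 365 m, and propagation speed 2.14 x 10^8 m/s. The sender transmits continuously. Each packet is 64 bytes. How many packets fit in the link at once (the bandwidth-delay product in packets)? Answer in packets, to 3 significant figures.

0.600 packets

Propagation delay = 365 / 214000000 = 1.70561e-06 s.
BDP = R × t_prop = 180000000 × 1.70561e-06 = 307.009 bits.
In packets of 512 bits: 0.600 packets.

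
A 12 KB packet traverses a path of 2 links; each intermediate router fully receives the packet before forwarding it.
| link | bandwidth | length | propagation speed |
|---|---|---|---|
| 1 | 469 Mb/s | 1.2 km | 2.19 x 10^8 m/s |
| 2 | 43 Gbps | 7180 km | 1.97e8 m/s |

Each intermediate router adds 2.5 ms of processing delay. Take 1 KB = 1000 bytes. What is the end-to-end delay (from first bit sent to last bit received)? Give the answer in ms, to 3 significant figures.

39.2 ms

L = 96000 bits.
Transmission delays (L/R per hop): 0.204691, 0.00223256 ms; sum = 0.206923 ms.
Propagation delays (d/s per hop): 0.00547945, 36.4467 ms; sum = 36.4522 ms.
Processing at 1 router(s): 1 × 2.5 ms = 2.5 ms.
End-to-end = 39.2 ms.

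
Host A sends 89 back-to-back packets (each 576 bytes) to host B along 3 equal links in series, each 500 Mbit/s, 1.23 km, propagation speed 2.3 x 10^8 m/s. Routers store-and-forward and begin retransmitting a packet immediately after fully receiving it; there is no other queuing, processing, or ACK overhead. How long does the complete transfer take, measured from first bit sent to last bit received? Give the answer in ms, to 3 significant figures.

Per-hop transmission t_tx = L/R = 4608/500000000 = 0.009216 ms.
Per-hop propagation t_prop = 1230/2.3e+08 = 0.00534783 ms.
Pipeline fill: first packet needs 3·t_tx to clear all hops; remaining 88 packets each add one t_tx.
Total = (3+89-1)·t_tx + 3·t_prop = 91·0.009216 + 3·0.00534783 = 0.855 ms.

0.855 ms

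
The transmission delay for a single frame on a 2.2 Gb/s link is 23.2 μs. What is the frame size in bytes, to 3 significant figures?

6380 bytes

L = R × t_tx = 2200000000 b/s × 2.32e-05 s = 51040 bits.
In bytes: 51040 / 8 = 6380 bytes.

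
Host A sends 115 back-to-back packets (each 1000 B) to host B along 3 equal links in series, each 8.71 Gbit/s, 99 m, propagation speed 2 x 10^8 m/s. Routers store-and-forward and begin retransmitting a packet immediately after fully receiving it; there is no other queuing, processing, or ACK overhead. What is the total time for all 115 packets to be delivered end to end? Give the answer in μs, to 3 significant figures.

109 μs

Per-hop transmission t_tx = L/R = 8000/8710000000 = 0.918485 μs.
Per-hop propagation t_prop = 99/200000000 = 0.495 μs.
Pipeline fill: first packet needs 3·t_tx to clear all hops; remaining 114 packets each add one t_tx.
Total = (3+115-1)·t_tx + 3·t_prop = 117·0.918485 + 3·0.495 = 109 μs.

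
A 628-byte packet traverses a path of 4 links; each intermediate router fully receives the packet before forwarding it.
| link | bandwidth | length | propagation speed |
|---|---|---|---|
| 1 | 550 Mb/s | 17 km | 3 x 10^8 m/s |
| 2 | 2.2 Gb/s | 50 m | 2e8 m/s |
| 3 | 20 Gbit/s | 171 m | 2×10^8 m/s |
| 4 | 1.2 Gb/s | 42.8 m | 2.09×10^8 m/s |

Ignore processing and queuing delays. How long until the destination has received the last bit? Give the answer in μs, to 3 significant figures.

L = 628 × 8 = 5024 bits.
Transmission delays (L/R per hop): 9.13455, 2.28364, 0.2512, 4.18667 μs; sum = 15.856 μs.
Propagation delays (d/s per hop): 56.6667, 0.25, 0.855, 0.204785 μs; sum = 57.9765 μs.
End-to-end = 73.8 μs.

73.8 μs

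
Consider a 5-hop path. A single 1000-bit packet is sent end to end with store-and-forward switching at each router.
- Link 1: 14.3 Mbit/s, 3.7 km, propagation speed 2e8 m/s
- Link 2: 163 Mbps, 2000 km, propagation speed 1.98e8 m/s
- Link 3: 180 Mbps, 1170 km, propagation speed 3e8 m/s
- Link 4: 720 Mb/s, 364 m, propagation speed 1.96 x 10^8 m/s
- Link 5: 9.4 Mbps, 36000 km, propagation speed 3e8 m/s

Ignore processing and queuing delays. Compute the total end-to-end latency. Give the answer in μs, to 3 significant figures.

134000 μs

Transmission delays (L/R per hop): 69.9301, 6.13497, 5.55556, 1.38889, 106.383 μs; sum = 189.392 μs.
Propagation delays (d/s per hop): 18.5, 10101, 3900, 1.85714, 120000 μs; sum = 134021 μs.
End-to-end = 134000 μs.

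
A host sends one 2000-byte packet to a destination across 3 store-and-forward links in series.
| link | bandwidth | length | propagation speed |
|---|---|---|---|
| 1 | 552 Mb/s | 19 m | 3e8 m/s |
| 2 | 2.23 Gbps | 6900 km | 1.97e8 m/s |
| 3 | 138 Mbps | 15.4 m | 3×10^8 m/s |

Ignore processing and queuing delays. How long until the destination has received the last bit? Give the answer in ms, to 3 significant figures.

35.2 ms

L = 2000 × 8 = 16000 bits.
Transmission delays (L/R per hop): 0.0289855, 0.00717489, 0.115942 ms; sum = 0.152102 ms.
Propagation delays (d/s per hop): 6.33333e-05, 35.0254, 5.13333e-05 ms; sum = 35.0255 ms.
End-to-end = 35.2 ms.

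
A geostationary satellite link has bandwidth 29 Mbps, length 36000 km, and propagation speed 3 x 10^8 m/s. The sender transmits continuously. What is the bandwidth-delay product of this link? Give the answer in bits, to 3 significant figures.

3480000 bits

Propagation delay = 36000000 / 300000000 = 0.12 s.
BDP = R × t_prop = 29000000 × 0.12 = 3480000 bits.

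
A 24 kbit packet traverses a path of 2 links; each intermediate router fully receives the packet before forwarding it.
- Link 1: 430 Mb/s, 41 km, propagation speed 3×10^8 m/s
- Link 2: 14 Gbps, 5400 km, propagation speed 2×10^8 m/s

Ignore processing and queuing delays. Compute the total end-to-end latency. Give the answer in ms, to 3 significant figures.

27.2 ms

L = 24000 bits.
Transmission delays (L/R per hop): 0.055814, 0.00171429 ms; sum = 0.0575282 ms.
Propagation delays (d/s per hop): 0.136667, 27 ms; sum = 27.1367 ms.
End-to-end = 27.2 ms.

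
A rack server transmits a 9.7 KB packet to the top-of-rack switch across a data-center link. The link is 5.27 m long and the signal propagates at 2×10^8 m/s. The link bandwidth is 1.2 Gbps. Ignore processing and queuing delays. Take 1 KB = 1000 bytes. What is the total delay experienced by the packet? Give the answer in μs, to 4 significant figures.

L = 77600 bits.
Transmission delay = L/R = 77600 / 1200000000 = 64.6667 μs.
Propagation delay = d/s = 5.27 m / 200000000 m/s = 0.02635 μs.
Total = 64.69 μs.

64.69 μs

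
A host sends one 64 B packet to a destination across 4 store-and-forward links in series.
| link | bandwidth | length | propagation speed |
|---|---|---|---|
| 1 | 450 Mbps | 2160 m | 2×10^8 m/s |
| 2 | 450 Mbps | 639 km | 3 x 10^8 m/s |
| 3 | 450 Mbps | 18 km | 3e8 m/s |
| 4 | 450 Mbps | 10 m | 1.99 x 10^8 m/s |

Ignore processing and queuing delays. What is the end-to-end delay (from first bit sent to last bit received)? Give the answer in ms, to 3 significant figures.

L = 64 × 8 = 512 bits.
Transmission delay per hop = L/R = 512/450000000 = 0.00113778 ms; 4 hops → 0.00455111 ms.
Propagation delays (d/s per hop): 0.0108, 2.13, 0.06, 5.02513e-05 ms; sum = 2.20085 ms.
End-to-end = 2.21 ms.

2.21 ms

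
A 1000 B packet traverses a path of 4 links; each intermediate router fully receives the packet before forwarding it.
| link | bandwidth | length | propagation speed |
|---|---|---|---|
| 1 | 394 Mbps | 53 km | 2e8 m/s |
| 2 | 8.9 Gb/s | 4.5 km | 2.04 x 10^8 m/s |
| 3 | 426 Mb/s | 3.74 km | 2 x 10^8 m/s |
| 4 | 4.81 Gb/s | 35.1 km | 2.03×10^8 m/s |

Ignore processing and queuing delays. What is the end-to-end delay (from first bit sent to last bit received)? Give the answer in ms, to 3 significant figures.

0.520 ms

L = 1000 × 8 = 8000 bits.
Transmission delays (L/R per hop): 0.0203046, 0.000898876, 0.0187793, 0.0016632 ms; sum = 0.041646 ms.
Propagation delays (d/s per hop): 0.265, 0.0220588, 0.0187, 0.172906 ms; sum = 0.478665 ms.
End-to-end = 0.520 ms.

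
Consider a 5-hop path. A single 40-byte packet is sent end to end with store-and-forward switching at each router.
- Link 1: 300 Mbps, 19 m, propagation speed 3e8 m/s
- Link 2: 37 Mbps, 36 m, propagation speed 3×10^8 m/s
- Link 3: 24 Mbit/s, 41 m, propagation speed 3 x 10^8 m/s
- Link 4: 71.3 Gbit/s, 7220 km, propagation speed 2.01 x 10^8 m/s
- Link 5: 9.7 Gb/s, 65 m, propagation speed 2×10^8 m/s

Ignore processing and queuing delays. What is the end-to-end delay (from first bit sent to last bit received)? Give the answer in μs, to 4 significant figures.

L = 40 × 8 = 320 bits.
Transmission delays (L/R per hop): 1.06667, 8.64865, 13.3333, 0.00448808, 0.0329897 μs; sum = 23.0861 μs.
Propagation delays (d/s per hop): 0.0633333, 0.12, 0.136667, 35920.4, 0.325 μs; sum = 35921 μs.
End-to-end = 35940 μs.

35940 μs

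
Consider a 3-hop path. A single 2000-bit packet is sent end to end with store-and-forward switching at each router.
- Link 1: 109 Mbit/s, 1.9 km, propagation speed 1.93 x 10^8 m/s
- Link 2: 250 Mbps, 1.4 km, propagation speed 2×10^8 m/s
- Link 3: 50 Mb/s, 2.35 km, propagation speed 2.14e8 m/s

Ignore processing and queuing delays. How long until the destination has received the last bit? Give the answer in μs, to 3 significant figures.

94.2 μs

Transmission delays (L/R per hop): 18.3486, 8, 40 μs; sum = 66.3486 μs.
Propagation delays (d/s per hop): 9.84456, 7, 10.9813 μs; sum = 27.8259 μs.
End-to-end = 94.2 μs.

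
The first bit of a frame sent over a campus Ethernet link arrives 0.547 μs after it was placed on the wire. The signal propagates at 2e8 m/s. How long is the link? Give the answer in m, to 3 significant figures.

109 m

d = s × t_prop = 200000000 × 5.47e-07 = 109 m.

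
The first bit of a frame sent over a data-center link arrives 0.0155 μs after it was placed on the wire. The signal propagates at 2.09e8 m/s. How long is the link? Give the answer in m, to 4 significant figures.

d = s × t_prop = 209000000 × 1.55e-08 = 3.240 m.

3.240 m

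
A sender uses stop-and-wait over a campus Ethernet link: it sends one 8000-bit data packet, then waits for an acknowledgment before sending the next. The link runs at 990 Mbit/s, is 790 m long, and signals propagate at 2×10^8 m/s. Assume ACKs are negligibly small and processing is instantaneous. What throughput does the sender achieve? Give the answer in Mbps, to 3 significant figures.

501 Mbps

t_tx = L/R = 8000/990000000 = 8.08081e-06 s.
t_prop = 790/200000000 = 3.95e-06 s; RTT = 7.9e-06 s.
Cycle = t_tx + RTT = 1.59808e-05 s.
Throughput = L / cycle = 8000 / 1.59808e-05 = 501 Mbps.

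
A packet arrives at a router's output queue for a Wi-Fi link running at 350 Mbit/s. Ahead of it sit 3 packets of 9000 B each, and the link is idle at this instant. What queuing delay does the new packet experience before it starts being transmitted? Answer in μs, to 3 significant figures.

617 μs

Each queued packet: L/R = 72000/350000000 = 205.714 μs.
3 queued → 617.143 μs.
Queuing delay = 617 μs.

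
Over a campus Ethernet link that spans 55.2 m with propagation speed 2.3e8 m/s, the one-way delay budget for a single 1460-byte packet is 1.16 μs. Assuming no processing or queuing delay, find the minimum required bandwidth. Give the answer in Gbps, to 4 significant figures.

12.70 Gbps

L = 11680 bits.
Propagation delay = 55.2 / 2.3e+08 = 0.24 μs.
Transmission budget = 1.16 − 0.24 = 0.92 μs.
R ≥ L / t_tx = 11680 bits / 9.2e-07 s = 12.70 Gbps.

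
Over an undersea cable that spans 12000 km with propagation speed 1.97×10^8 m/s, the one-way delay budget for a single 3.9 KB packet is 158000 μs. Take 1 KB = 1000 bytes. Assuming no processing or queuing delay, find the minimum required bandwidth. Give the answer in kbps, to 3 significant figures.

321 kbps

L = 31200 bits.
Propagation delay = 12000000 / 197000000 = 60913.7 μs.
Transmission budget = 158000 − 60913.7 = 97086.3 μs.
R ≥ L / t_tx = 31200 bits / 0.0970863 s = 321 kbps.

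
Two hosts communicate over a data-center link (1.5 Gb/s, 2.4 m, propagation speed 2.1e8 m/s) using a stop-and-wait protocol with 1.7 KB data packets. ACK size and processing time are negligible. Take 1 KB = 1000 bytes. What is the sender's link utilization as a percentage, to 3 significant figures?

t_tx = L/R = 13600/1500000000 = 9.06667e-06 s.
t_prop = 2.4/210000000 = 1.14286e-08 s; RTT = 2.28571e-08 s.
Cycle = t_tx + RTT = 9.08952e-06 s.
Utilization = t_tx / cycle = 9.06667e-06/9.08952e-06 = 99.7 %.

99.7 %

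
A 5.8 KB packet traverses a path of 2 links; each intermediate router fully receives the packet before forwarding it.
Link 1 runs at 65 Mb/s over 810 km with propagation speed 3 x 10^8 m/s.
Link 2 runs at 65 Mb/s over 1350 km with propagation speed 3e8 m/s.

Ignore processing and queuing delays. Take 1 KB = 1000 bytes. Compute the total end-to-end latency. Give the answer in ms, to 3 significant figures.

L = 46400 bits.
Transmission delay per hop = L/R = 46400/65000000 = 0.713846 ms; 2 hops → 1.42769 ms.
Propagation delays (d/s per hop): 2.7, 4.5 ms; sum = 7.2 ms.
End-to-end = 8.63 ms.

8.63 ms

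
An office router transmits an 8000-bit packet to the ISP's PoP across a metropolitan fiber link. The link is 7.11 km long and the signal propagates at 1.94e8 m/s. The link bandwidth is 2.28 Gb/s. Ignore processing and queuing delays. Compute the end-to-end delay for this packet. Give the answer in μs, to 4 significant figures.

Transmission delay = L/R = 8000 / 2280000000 = 3.50877 μs.
Propagation delay = d/s = 7110 m / 194000000 m/s = 36.6495 μs.
Total = 40.16 μs.

40.16 μs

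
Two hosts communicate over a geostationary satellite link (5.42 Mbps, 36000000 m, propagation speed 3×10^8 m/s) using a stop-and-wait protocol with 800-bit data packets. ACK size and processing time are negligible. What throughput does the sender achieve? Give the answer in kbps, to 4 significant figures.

3.331 kbps

t_tx = L/R = 800/5420000 = 0.000147601 s.
t_prop = 36000000/300000000 = 0.12 s; RTT = 0.24 s.
Cycle = t_tx + RTT = 0.240148 s.
Throughput = L / cycle = 800 / 0.240148 = 3.331 kbps.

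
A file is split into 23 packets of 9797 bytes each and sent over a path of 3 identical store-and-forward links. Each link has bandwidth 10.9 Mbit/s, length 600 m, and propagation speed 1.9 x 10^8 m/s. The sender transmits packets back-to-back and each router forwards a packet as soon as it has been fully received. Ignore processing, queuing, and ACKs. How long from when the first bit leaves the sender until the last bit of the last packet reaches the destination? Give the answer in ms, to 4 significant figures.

179.8 ms

Per-hop transmission t_tx = L/R = 78376/10900000 = 7.19046 ms.
Per-hop propagation t_prop = 600/190000000 = 0.00315789 ms.
Pipeline fill: first packet needs 3·t_tx to clear all hops; remaining 22 packets each add one t_tx.
Total = (3+23-1)·t_tx + 3·t_prop = 25·7.19046 + 3·0.00315789 = 179.8 ms.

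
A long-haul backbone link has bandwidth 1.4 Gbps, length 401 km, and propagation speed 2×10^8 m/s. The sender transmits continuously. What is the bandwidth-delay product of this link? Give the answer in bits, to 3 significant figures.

2810000 bits

Propagation delay = 401000 / 200000000 = 0.002005 s.
BDP = R × t_prop = 1400000000 × 0.002005 = 2807000 bits.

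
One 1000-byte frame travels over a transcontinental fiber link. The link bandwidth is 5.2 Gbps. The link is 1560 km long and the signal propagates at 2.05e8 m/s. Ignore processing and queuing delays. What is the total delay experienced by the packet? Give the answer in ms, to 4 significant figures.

7.611 ms

L = 1000 × 8 = 8000 bits.
Transmission delay = L/R = 8000 / 5200000000 = 0.00153846 ms.
Propagation delay = d/s = 1560000 m / 2.05e+08 m/s = 7.60976 ms.
Total = 7.611 ms.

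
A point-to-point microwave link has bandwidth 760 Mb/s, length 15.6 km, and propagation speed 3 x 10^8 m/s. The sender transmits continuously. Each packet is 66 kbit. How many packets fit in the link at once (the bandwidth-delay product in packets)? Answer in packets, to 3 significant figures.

0.599 packets

Propagation delay = 15600 / 300000000 = 5.2e-05 s.
BDP = R × t_prop = 760000000 × 5.2e-05 = 39520 bits.
In packets of 66000 bits: 0.599 packets.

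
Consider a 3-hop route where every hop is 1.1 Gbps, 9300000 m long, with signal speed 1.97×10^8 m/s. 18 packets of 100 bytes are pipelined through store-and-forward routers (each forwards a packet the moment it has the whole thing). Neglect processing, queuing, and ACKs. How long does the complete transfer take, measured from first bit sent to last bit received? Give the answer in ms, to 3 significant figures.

142 ms

Per-hop transmission t_tx = L/R = 800/1100000000 = 0.000727273 ms.
Per-hop propagation t_prop = 9300000/197000000 = 47.2081 ms.
Pipeline fill: first packet needs 3·t_tx to clear all hops; remaining 17 packets each add one t_tx.
Total = (3+18-1)·t_tx + 3·t_prop = 20·0.000727273 + 3·47.2081 = 142 ms.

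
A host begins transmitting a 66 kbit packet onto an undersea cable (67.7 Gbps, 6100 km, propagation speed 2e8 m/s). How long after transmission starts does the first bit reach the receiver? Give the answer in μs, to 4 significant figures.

30500 μs

First bit experiences only propagation delay: d/s = 6100000/200000000 = 30500 μs.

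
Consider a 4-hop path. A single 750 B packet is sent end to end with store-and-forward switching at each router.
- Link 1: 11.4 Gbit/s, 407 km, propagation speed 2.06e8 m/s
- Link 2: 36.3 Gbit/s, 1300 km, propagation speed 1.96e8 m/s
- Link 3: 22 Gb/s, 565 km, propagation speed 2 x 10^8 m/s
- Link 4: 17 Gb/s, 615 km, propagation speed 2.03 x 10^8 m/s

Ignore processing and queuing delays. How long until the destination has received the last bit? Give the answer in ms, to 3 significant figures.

14.5 ms

L = 750 × 8 = 6000 bits.
Transmission delays (L/R per hop): 0.000526316, 0.000165289, 0.000272727, 0.000352941 ms; sum = 0.00131727 ms.
Propagation delays (d/s per hop): 1.97573, 6.63265, 2.825, 3.02956 ms; sum = 14.4629 ms.
End-to-end = 14.5 ms.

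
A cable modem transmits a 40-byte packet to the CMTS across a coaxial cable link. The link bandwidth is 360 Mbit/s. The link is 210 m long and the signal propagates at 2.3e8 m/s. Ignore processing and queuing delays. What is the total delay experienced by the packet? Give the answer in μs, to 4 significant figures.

1.802 μs

L = 40 × 8 = 320 bits.
Transmission delay = L/R = 320 / 360000000 = 0.888889 μs.
Propagation delay = d/s = 210 m / 2.3e+08 m/s = 0.913043 μs.
Total = 1.802 μs.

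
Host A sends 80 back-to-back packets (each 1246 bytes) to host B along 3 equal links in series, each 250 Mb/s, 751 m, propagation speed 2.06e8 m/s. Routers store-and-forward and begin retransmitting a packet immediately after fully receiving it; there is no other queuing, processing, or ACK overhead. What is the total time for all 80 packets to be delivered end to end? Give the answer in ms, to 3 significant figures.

Per-hop transmission t_tx = L/R = 9968/250000000 = 0.039872 ms.
Per-hop propagation t_prop = 751/206000000 = 0.00364563 ms.
Pipeline fill: first packet needs 3·t_tx to clear all hops; remaining 79 packets each add one t_tx.
Total = (3+80-1)·t_tx + 3·t_prop = 82·0.039872 + 3·0.00364563 = 3.28 ms.

3.28 ms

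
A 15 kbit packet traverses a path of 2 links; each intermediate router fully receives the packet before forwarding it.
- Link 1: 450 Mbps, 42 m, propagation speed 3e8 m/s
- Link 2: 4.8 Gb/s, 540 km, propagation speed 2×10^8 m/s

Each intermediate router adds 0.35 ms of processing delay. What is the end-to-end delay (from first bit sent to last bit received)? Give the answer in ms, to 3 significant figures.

3.09 ms

L = 15000 bits.
Transmission delays (L/R per hop): 0.0333333, 0.003125 ms; sum = 0.0364583 ms.
Propagation delays (d/s per hop): 0.00014, 2.7 ms; sum = 2.70014 ms.
Processing at 1 router(s): 1 × 0.35 ms = 0.35 ms.
End-to-end = 3.09 ms.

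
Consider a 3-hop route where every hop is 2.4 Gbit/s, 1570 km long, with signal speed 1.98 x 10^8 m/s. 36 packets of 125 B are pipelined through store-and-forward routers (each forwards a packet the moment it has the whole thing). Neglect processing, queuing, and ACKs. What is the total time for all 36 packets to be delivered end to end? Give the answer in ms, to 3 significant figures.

Per-hop transmission t_tx = L/R = 1000/2400000000 = 0.000416667 ms.
Per-hop propagation t_prop = 1570000/198000000 = 7.92929 ms.
Pipeline fill: first packet needs 3·t_tx to clear all hops; remaining 35 packets each add one t_tx.
Total = (3+36-1)·t_tx + 3·t_prop = 38·0.000416667 + 3·7.92929 = 23.8 ms.

23.8 ms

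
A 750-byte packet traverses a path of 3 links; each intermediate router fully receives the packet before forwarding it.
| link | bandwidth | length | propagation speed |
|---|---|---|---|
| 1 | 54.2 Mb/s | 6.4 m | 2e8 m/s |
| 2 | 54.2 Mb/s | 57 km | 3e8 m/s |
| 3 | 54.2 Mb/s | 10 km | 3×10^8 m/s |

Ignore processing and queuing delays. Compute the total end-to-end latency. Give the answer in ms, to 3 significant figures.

L = 750 × 8 = 6000 bits.
Transmission delay per hop = L/R = 6000/54200000 = 0.110701 ms; 3 hops → 0.332103 ms.
Propagation delays (d/s per hop): 3.2e-05, 0.19, 0.0333333 ms; sum = 0.223365 ms.
End-to-end = 0.555 ms.

0.555 ms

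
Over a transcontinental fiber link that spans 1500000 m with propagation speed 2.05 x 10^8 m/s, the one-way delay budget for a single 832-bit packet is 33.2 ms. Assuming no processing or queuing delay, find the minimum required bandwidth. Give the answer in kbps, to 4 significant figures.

32.14 kbps

Propagation delay = 1500000 / 2.05e+08 = 7.31707 ms.
Transmission budget = 33.2 − 7.31707 = 25.8829 ms.
R ≥ L / t_tx = 832 bits / 0.0258829 s = 32.14 kbps.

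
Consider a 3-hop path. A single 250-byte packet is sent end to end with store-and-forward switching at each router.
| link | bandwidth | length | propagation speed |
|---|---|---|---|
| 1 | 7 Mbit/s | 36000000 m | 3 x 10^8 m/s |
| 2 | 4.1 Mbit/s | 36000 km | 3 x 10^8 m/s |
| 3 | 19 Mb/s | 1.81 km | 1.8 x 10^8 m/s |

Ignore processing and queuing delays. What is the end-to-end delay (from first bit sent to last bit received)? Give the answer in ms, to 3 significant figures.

241 ms

L = 250 × 8 = 2000 bits.
Transmission delays (L/R per hop): 0.285714, 0.487805, 0.105263 ms; sum = 0.878782 ms.
Propagation delays (d/s per hop): 120, 120, 0.0100556 ms; sum = 240.01 ms.
End-to-end = 241 ms.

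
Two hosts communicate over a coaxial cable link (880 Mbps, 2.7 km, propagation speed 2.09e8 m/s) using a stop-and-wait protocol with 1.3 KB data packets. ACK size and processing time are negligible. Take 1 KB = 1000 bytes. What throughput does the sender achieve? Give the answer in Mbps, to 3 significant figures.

t_tx = L/R = 10400/880000000 = 1.18182e-05 s.
t_prop = 2700/209000000 = 1.29187e-05 s; RTT = 2.58373e-05 s.
Cycle = t_tx + RTT = 3.76555e-05 s.
Throughput = L / cycle = 10400 / 3.76555e-05 = 276 Mbps.

276 Mbps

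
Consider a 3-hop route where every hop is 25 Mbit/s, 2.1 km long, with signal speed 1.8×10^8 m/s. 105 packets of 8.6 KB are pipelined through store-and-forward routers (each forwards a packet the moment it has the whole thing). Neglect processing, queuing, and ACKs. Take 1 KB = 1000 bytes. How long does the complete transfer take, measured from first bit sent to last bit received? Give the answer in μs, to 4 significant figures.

294500 μs

Per-hop transmission t_tx = L/R = 68800/25000000 = 2752 μs.
Per-hop propagation t_prop = 2100/180000000 = 11.6667 μs.
Pipeline fill: first packet needs 3·t_tx to clear all hops; remaining 104 packets each add one t_tx.
Total = (3+105-1)·t_tx + 3·t_prop = 107·2752 + 3·11.6667 = 294500 μs.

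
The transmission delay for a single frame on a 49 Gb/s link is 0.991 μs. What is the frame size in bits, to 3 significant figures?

L = R × t_tx = 49000000000 b/s × 9.91e-07 s = 48559 bits.

48600 bits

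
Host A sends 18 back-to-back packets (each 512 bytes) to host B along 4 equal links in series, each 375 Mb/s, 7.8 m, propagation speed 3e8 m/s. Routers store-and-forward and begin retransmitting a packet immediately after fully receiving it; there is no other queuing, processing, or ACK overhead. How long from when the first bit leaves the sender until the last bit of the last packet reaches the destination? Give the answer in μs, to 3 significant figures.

Per-hop transmission t_tx = L/R = 4096/375000000 = 10.9227 μs.
Per-hop propagation t_prop = 7.8/300000000 = 0.026 μs.
Pipeline fill: first packet needs 4·t_tx to clear all hops; remaining 17 packets each add one t_tx.
Total = (4+18-1)·t_tx + 4·t_prop = 21·10.9227 + 4·0.026 = 229 μs.

229 μs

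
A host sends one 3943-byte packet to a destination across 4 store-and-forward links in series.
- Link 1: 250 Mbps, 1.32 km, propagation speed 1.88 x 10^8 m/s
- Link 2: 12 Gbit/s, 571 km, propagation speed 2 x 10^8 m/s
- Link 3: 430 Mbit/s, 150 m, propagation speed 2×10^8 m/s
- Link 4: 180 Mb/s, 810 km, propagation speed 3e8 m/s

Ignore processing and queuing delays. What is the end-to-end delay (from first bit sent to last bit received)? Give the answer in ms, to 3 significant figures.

5.94 ms

L = 3943 × 8 = 31544 bits.
Transmission delays (L/R per hop): 0.126176, 0.00262867, 0.0733581, 0.175244 ms; sum = 0.377407 ms.
Propagation delays (d/s per hop): 0.00702128, 2.855, 0.00075, 2.7 ms; sum = 5.56277 ms.
End-to-end = 5.94 ms.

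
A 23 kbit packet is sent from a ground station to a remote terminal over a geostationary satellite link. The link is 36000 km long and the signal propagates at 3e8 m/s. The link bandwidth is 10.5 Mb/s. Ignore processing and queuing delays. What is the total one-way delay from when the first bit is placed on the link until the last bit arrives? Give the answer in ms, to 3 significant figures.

122 ms

L = 23000 bits.
Transmission delay = L/R = 23000 / 10500000 = 2.19048 ms.
Propagation delay = d/s = 36000000 m / 300000000 m/s = 120 ms.
Total = 122 ms.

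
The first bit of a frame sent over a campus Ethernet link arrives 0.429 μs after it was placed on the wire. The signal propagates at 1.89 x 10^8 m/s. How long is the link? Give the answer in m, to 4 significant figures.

d = s × t_prop = 189000000 × 4.29e-07 = 81.08 m.

81.08 m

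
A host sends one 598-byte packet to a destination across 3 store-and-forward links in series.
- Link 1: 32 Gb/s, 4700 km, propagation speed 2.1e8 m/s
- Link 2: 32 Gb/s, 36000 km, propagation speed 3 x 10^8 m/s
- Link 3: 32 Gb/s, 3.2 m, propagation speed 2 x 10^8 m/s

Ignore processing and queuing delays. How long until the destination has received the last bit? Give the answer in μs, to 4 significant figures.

L = 598 × 8 = 4784 bits.
Transmission delay per hop = L/R = 4784/32000000000 = 0.1495 μs; 3 hops → 0.4485 μs.
Propagation delays (d/s per hop): 22381, 120000, 0.016 μs; sum = 142381 μs.
End-to-end = 142400 μs.

142400 μs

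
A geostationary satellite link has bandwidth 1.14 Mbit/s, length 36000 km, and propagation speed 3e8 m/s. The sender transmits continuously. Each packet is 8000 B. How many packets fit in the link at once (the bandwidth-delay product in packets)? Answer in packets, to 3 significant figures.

2.14 packets

Propagation delay = 36000000 / 300000000 = 0.12 s.
BDP = R × t_prop = 1140000 × 0.12 = 136800 bits.
In packets of 64000 bits: 2.14 packets.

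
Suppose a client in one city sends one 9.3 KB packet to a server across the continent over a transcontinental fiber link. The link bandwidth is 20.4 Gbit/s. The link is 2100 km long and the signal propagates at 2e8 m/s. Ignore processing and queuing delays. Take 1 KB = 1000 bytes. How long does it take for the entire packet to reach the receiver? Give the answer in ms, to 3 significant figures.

10.5 ms

L = 74400 bits.
Transmission delay = L/R = 74400 / 20400000000 = 0.00364706 ms.
Propagation delay = d/s = 2100000 m / 200000000 m/s = 10.5 ms.
Total = 10.5 ms.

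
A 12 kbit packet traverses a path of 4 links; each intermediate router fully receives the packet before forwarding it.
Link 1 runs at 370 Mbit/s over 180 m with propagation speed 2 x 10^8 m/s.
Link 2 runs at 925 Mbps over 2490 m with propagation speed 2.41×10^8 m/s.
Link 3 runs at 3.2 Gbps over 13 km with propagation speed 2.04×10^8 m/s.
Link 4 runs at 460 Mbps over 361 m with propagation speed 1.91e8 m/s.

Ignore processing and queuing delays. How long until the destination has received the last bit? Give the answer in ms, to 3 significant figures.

0.152 ms

L = 12000 bits.
Transmission delays (L/R per hop): 0.0324324, 0.012973, 0.00375, 0.026087 ms; sum = 0.0752424 ms.
Propagation delays (d/s per hop): 0.0009, 0.010332, 0.0637255, 0.00189005 ms; sum = 0.0768475 ms.
End-to-end = 0.152 ms.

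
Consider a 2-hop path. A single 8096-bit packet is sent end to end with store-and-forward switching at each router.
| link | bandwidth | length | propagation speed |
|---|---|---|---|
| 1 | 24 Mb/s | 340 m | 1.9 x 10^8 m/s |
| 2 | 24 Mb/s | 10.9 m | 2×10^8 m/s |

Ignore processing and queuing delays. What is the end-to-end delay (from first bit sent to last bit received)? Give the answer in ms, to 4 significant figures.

0.6765 ms

Transmission delay per hop = L/R = 8096/24000000 = 0.337333 ms; 2 hops → 0.674667 ms.
Propagation delays (d/s per hop): 0.00178947, 5.45e-05 ms; sum = 0.00184397 ms.
End-to-end = 0.6765 ms.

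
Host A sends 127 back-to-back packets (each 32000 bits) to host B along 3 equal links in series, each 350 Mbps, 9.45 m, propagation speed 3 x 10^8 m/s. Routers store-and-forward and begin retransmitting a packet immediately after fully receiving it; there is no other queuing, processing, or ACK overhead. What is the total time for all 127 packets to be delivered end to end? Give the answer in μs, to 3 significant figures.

Per-hop transmission t_tx = L/R = 32000/350000000 = 91.4286 μs.
Per-hop propagation t_prop = 9.45/300000000 = 0.0315 μs.
Pipeline fill: first packet needs 3·t_tx to clear all hops; remaining 126 packets each add one t_tx.
Total = (3+127-1)·t_tx + 3·t_prop = 129·91.4286 + 3·0.0315 = 11800 μs.

11800 μs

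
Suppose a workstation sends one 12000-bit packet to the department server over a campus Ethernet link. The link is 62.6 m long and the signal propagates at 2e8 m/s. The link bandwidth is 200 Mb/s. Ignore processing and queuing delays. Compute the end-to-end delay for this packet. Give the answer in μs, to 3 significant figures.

60.3 μs

Transmission delay = L/R = 12000 / 200000000 = 60 μs.
Propagation delay = d/s = 62.6 m / 200000000 m/s = 0.313 μs.
Total = 60.3 μs.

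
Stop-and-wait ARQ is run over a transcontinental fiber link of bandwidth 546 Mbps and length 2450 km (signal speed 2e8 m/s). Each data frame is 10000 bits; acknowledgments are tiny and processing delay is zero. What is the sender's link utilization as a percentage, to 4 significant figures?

t_tx = L/R = 10000/546000000 = 1.8315e-05 s.
t_prop = 2450000/200000000 = 0.01225 s; RTT = 0.0245 s.
Cycle = t_tx + RTT = 0.0245183 s.
Utilization = t_tx / cycle = 1.8315e-05/0.0245183 = 0.07470 %.

0.07470 %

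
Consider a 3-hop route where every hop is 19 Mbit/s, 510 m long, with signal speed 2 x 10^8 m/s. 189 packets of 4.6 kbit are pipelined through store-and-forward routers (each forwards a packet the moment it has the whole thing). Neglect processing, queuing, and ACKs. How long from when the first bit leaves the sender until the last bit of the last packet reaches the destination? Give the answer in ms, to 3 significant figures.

Per-hop transmission t_tx = L/R = 4600/19000000 = 0.242105 ms.
Per-hop propagation t_prop = 510/200000000 = 0.00255 ms.
Pipeline fill: first packet needs 3·t_tx to clear all hops; remaining 188 packets each add one t_tx.
Total = (3+189-1)·t_tx + 3·t_prop = 191·0.242105 + 3·0.00255 = 46.2 ms.

46.2 ms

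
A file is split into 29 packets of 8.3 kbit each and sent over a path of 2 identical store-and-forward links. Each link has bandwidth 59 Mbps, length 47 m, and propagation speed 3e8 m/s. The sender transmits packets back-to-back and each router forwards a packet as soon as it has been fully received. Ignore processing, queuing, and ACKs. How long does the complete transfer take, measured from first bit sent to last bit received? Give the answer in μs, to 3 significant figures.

4220 μs

Per-hop transmission t_tx = L/R = 8300/59000000 = 140.678 μs.
Per-hop propagation t_prop = 47/300000000 = 0.156667 μs.
Pipeline fill: first packet needs 2·t_tx to clear all hops; remaining 28 packets each add one t_tx.
Total = (2+29-1)·t_tx + 2·t_prop = 30·140.678 + 2·0.156667 = 4220 μs.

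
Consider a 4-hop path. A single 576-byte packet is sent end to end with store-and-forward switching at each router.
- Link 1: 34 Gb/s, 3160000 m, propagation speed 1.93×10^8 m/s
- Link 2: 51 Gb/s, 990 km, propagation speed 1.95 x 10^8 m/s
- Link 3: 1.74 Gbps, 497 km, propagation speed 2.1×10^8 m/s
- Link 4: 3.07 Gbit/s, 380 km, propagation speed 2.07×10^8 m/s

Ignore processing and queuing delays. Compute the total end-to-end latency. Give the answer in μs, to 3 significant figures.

L = 576 × 8 = 4608 bits.
Transmission delays (L/R per hop): 0.135529, 0.0903529, 2.64828, 1.50098 μs; sum = 4.37514 μs.
Propagation delays (d/s per hop): 16373.1, 5076.92, 2366.67, 1835.75 μs; sum = 25652.4 μs.
End-to-end = 25700 μs.

25700 μs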